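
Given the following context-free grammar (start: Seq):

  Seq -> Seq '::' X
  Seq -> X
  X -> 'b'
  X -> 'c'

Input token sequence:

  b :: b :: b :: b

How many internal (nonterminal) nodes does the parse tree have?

[Seq [Seq [Seq [Seq [X b]] :: [X b]] :: [X b]] :: [X b]]

8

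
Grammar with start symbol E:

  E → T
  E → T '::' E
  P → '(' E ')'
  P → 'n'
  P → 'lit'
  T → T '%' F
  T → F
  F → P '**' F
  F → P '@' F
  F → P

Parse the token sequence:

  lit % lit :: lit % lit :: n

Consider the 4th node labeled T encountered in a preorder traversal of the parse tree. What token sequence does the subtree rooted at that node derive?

lit

[E [T [T [F [P lit]]] % [F [P lit]]] :: [E [T [T [F [P lit]]] % [F [P lit]]] :: [E [T [F [P n]]]]]]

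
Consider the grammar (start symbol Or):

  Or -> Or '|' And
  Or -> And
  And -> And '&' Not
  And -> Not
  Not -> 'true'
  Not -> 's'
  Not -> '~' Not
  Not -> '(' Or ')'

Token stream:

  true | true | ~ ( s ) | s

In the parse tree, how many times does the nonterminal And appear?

5

[Or [Or [Or [Or [And [Not true]]] | [And [Not true]]] | [And [Not ~ [Not ( [Or [And [Not s]]] )]]]] | [And [Not s]]]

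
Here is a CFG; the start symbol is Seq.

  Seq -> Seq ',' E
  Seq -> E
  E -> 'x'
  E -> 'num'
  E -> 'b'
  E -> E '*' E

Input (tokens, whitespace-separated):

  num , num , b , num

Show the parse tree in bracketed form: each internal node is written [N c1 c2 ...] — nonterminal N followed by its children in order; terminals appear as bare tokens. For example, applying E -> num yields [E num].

[Seq [Seq [Seq [Seq [E num]] , [E num]] , [E b]] , [E num]]

Seq
Seq , E
Seq , E , E
Seq , E , E , E
E , E , E , E
num , E , E , E
num , num , E , E
num , num , b , E
num , num , b , num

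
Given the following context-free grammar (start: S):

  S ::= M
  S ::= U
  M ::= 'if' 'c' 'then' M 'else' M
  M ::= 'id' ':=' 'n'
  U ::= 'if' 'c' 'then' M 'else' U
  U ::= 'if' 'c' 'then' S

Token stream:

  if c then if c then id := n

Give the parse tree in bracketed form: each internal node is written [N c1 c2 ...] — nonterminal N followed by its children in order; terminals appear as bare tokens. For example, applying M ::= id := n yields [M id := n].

S
U
if c then S
if c then U
if c then if c then S
if c then if c then M
if c then if c then id := n

[S [U if c then [S [U if c then [S [M id := n]]]]]]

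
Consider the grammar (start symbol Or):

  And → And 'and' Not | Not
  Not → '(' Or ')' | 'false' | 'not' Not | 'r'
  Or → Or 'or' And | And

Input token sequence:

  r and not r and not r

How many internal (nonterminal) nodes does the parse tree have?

[Or [And [And [And [Not r]] and [Not not [Not r]]] and [Not not [Not r]]]]

9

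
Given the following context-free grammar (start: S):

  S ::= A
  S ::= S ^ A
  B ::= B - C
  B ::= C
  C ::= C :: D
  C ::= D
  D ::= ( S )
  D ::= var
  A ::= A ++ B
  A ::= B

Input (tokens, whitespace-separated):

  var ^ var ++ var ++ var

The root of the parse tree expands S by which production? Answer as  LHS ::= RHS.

[S [S [A [B [C [D var]]]]] ^ [A [A [A [B [C [D var]]]] ++ [B [C [D var]]]] ++ [B [C [D var]]]]]

S ::= S ^ A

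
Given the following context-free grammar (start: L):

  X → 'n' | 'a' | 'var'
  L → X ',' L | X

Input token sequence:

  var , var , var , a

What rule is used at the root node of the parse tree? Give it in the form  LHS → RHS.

L → X ',' L

[L [X var] , [L [X var] , [L [X var] , [L [X a]]]]]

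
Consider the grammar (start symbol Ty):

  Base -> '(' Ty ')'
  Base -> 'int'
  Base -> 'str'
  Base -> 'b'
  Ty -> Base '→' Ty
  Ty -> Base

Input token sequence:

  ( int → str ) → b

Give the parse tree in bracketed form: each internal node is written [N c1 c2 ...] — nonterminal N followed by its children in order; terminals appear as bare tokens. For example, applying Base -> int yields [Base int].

Ty
Base → Ty
( Ty ) → Ty
( Base → Ty ) → Ty
( int → Ty ) → Ty
( int → Base ) → Ty
( int → str ) → Ty
( int → str ) → Base
( int → str ) → b

[Ty [Base ( [Ty [Base int] → [Ty [Base str]]] )] → [Ty [Base b]]]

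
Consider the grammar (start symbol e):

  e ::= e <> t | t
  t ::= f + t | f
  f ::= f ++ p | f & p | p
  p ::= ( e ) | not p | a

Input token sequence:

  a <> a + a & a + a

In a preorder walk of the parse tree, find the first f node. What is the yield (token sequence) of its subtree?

a

[e [e [t [f [p a]]]] <> [t [f [p a]] + [t [f [f [p a]] & [p a]] + [t [f [p a]]]]]]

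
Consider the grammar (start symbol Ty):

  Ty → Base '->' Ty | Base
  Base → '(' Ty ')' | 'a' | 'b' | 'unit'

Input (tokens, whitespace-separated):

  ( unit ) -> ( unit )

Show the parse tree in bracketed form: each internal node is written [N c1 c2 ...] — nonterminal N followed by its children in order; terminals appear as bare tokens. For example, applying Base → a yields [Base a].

Ty
Base -> Ty
( Ty ) -> Ty
( Base ) -> Ty
( unit ) -> Ty
( unit ) -> Base
( unit ) -> ( Ty )
( unit ) -> ( Base )
( unit ) -> ( unit )

[Ty [Base ( [Ty [Base unit]] )] -> [Ty [Base ( [Ty [Base unit]] )]]]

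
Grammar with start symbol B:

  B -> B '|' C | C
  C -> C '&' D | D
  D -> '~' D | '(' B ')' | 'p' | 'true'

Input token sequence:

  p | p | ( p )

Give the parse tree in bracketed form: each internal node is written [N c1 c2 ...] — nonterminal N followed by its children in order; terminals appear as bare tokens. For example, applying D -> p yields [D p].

[B [B [B [C [D p]]] | [C [D p]]] | [C [D ( [B [C [D p]]] )]]]

B
B | C
B | C | C
C | C | C
D | C | C
p | C | C
p | D | C
p | p | C
p | p | D
p | p | ( B )
p | p | ( C )
p | p | ( D )
p | p | ( p )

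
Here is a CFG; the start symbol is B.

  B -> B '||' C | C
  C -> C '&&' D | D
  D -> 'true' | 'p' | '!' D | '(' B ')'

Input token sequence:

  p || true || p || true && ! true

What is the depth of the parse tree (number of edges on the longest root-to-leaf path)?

[B [B [B [B [C [D p]]] || [C [D true]]] || [C [D p]]] || [C [C [D true]] && [D ! [D true]]]]

6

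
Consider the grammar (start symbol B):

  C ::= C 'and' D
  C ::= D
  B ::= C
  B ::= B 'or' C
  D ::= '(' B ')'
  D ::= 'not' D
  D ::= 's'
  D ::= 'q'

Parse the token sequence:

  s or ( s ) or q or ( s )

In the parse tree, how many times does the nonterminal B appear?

6

[B [B [B [B [C [D s]]] or [C [D ( [B [C [D s]]] )]]] or [C [D q]]] or [C [D ( [B [C [D s]]] )]]]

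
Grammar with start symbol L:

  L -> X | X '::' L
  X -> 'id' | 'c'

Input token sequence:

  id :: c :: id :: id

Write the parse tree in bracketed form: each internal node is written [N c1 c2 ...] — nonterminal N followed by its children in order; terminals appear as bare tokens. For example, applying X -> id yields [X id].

[L [X id] :: [L [X c] :: [L [X id] :: [L [X id]]]]]

L
X :: L
id :: L
id :: X :: L
id :: c :: L
id :: c :: X :: L
id :: c :: id :: L
id :: c :: id :: X
id :: c :: id :: id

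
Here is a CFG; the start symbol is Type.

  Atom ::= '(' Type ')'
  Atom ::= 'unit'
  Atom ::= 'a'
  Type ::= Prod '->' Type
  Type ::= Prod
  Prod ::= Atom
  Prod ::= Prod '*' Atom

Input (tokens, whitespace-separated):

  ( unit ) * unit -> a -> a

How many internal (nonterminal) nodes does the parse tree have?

[Type [Prod [Prod [Atom ( [Type [Prod [Atom unit]]] )]] * [Atom unit]] -> [Type [Prod [Atom a]] -> [Type [Prod [Atom a]]]]]

14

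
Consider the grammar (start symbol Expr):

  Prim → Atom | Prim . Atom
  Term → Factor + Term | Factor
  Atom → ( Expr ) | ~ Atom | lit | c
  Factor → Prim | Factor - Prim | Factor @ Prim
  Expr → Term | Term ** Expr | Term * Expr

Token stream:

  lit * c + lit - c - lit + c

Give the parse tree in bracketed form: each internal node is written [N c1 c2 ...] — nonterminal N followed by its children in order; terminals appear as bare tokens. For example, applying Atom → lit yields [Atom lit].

[Expr [Term [Factor [Prim [Atom lit]]]] * [Expr [Term [Factor [Prim [Atom c]]] + [Term [Factor [Factor [Factor [Prim [Atom lit]]] - [Prim [Atom c]]] - [Prim [Atom lit]]] + [Term [Factor [Prim [Atom c]]]]]]]]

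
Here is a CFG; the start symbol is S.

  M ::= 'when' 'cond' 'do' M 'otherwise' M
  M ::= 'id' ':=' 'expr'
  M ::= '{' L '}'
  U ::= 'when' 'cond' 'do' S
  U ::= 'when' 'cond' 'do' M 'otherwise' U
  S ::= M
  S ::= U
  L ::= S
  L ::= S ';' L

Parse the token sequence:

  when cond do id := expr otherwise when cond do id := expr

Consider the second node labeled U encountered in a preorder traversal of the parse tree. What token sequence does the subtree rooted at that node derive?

[S [U when cond do [M id := expr] otherwise [U when cond do [S [M id := expr]]]]]

when cond do id := expr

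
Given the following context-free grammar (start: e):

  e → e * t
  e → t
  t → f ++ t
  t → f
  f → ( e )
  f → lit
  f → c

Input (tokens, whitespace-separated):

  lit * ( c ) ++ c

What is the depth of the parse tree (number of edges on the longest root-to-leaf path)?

[e [e [t [f lit]]] * [t [f ( [e [t [f c]]] )] ++ [t [f c]]]]

6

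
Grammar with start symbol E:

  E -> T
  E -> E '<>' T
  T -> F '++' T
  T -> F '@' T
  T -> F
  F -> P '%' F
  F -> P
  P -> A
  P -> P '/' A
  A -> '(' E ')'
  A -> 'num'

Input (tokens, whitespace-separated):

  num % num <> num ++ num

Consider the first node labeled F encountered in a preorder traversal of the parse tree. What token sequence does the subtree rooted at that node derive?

[E [E [T [F [P [A num]] % [F [P [A num]]]]]] <> [T [F [P [A num]]] ++ [T [F [P [A num]]]]]]

num % num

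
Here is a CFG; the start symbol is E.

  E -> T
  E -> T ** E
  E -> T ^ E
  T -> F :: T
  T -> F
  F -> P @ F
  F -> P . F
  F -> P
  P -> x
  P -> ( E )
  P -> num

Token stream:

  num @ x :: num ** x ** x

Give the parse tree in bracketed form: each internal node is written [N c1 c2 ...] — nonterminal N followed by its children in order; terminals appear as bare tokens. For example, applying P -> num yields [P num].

E
T ** E
F :: T ** E
P @ F :: T ** E
num @ F :: T ** E
num @ P :: T ** E
num @ x :: T ** E
num @ x :: F ** E
num @ x :: P ** E
num @ x :: num ** E
num @ x :: num ** T ** E
num @ x :: num ** F ** E
num @ x :: num ** P ** E
num @ x :: num ** x ** E
num @ x :: num ** x ** T
num @ x :: num ** x ** F
num @ x :: num ** x ** P
num @ x :: num ** x ** x

[E [T [F [P num] @ [F [P x]]] :: [T [F [P num]]]] ** [E [T [F [P x]]] ** [E [T [F [P x]]]]]]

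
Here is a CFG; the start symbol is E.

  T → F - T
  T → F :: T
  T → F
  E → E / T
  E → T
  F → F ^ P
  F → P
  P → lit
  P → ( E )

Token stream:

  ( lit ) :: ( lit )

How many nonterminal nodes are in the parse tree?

15

[E [T [F [P ( [E [T [F [P lit]]]] )]] :: [T [F [P ( [E [T [F [P lit]]]] )]]]]]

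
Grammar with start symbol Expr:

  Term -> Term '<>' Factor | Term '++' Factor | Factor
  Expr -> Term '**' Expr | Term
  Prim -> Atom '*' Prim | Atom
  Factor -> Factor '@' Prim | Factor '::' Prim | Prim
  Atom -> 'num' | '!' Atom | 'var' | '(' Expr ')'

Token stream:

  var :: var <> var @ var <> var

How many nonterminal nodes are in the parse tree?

[Expr [Term [Term [Term [Factor [Factor [Prim [Atom var]]] :: [Prim [Atom var]]]] <> [Factor [Factor [Prim [Atom var]]] @ [Prim [Atom var]]]] <> [Factor [Prim [Atom var]]]]]

19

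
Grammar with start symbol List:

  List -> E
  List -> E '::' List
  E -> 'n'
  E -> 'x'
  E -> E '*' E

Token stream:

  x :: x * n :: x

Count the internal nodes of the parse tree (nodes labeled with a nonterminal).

[List [E x] :: [List [E [E x] * [E n]] :: [List [E x]]]]

8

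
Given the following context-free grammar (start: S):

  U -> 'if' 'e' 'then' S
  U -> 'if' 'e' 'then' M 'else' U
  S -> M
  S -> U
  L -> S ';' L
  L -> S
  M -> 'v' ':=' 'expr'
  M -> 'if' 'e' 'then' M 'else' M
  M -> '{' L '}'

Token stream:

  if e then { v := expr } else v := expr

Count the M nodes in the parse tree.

4

[S [M if e then [M { [L [S [M v := expr]]] }] else [M v := expr]]]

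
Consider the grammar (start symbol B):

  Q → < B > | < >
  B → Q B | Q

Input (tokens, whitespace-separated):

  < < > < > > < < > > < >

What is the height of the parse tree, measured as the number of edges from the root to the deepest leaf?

5

[B [Q < [B [Q < >] [B [Q < >]]] >] [B [Q < [B [Q < >]] >] [B [Q < >]]]]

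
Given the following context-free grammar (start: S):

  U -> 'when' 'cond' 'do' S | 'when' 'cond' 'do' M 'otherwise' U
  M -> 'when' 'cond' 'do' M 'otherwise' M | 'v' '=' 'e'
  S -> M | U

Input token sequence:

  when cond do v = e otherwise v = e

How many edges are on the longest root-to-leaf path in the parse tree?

[S [M when cond do [M v = e] otherwise [M v = e]]]

3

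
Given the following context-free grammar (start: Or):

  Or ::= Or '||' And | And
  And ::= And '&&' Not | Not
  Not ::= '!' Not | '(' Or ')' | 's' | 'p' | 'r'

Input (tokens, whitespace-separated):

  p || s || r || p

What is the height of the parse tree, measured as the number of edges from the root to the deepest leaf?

[Or [Or [Or [Or [And [Not p]]] || [And [Not s]]] || [And [Not r]]] || [And [Not p]]]

6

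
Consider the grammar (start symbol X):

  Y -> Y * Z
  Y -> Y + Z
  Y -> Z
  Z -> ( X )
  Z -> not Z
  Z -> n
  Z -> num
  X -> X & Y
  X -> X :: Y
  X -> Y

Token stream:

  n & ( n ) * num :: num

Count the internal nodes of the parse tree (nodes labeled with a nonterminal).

14

[X [X [X [Y [Z n]]] & [Y [Y [Z ( [X [Y [Z n]]] )]] * [Z num]]] :: [Y [Z num]]]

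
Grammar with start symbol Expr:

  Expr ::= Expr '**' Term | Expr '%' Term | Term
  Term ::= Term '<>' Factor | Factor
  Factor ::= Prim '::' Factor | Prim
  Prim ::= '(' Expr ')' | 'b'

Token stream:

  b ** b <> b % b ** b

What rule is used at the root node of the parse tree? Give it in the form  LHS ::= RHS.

Expr ::= Expr '**' Term

[Expr [Expr [Expr [Expr [Term [Factor [Prim b]]]] ** [Term [Term [Factor [Prim b]]] <> [Factor [Prim b]]]] % [Term [Factor [Prim b]]]] ** [Term [Factor [Prim b]]]]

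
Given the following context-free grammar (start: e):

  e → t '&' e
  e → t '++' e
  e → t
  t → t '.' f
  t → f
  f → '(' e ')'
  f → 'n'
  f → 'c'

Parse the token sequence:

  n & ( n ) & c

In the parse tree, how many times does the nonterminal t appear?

[e [t [f n]] & [e [t [f ( [e [t [f n]]] )]] & [e [t [f c]]]]]

4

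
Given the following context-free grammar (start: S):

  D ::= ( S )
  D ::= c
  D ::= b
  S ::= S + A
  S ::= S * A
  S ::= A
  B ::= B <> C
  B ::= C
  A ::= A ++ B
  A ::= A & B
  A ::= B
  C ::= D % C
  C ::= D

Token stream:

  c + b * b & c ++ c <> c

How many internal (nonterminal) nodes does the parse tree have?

[S [S [S [A [B [C [D c]]]]] + [A [B [C [D b]]]]] * [A [A [A [B [C [D b]]]] & [B [C [D c]]]] ++ [B [B [C [D c]]] <> [C [D c]]]]]

26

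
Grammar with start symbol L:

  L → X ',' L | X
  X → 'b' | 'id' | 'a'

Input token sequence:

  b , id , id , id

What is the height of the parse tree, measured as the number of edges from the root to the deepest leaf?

5

[L [X b] , [L [X id] , [L [X id] , [L [X id]]]]]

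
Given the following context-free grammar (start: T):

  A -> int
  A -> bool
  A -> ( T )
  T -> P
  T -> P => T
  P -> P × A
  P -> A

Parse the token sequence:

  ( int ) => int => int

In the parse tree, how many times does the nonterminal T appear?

[T [P [A ( [T [P [A int]]] )]] => [T [P [A int]] => [T [P [A int]]]]]

4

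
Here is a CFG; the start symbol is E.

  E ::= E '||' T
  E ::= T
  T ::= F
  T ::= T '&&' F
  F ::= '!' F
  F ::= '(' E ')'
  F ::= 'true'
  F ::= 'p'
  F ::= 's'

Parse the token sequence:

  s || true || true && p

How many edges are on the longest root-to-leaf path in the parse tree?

[E [E [E [T [F s]]] || [T [F true]]] || [T [T [F true]] && [F p]]]

5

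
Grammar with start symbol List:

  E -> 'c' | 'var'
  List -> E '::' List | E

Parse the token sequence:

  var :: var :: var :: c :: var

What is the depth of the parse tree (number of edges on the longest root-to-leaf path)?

[List [E var] :: [List [E var] :: [List [E var] :: [List [E c] :: [List [E var]]]]]]

6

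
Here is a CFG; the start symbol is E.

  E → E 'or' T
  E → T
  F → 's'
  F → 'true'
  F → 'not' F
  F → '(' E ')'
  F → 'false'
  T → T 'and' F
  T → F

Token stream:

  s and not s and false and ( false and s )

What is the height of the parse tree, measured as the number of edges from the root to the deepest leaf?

7

[E [T [T [T [T [F s]] and [F not [F s]]] and [F false]] and [F ( [E [T [T [F false]] and [F s]]] )]]]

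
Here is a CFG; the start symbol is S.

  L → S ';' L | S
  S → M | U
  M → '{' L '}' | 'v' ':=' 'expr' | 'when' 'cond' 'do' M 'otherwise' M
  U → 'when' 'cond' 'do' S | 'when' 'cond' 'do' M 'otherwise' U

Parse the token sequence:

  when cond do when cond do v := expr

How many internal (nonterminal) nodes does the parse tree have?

6

[S [U when cond do [S [U when cond do [S [M v := expr]]]]]]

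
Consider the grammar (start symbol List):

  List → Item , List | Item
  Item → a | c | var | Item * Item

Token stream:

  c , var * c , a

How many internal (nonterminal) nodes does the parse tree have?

8

[List [Item c] , [List [Item [Item var] * [Item c]] , [List [Item a]]]]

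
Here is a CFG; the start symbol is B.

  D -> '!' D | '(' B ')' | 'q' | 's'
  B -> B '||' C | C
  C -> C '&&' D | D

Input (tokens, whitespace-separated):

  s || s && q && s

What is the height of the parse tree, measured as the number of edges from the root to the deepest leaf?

[B [B [C [D s]]] || [C [C [C [D s]] && [D q]] && [D s]]]

5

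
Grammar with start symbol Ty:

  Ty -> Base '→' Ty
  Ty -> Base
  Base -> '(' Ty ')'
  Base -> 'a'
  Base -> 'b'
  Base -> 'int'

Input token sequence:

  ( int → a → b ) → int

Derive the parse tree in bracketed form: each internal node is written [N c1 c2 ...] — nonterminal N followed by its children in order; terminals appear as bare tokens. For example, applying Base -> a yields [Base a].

[Ty [Base ( [Ty [Base int] → [Ty [Base a] → [Ty [Base b]]]] )] → [Ty [Base int]]]

Ty
Base → Ty
( Ty ) → Ty
( Base → Ty ) → Ty
( int → Ty ) → Ty
( int → Base → Ty ) → Ty
( int → a → Ty ) → Ty
( int → a → Base ) → Ty
( int → a → b ) → Ty
( int → a → b ) → Base
( int → a → b ) → int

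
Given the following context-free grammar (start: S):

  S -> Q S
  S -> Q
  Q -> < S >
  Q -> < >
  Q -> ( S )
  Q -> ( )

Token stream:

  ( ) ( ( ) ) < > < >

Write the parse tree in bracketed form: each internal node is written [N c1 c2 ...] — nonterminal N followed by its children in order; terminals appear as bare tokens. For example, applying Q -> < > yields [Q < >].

[S [Q ( )] [S [Q ( [S [Q ( )]] )] [S [Q < >] [S [Q < >]]]]]

S
Q S
( ) S
( ) Q S
( ) ( S ) S
( ) ( Q ) S
( ) ( ( ) ) S
( ) ( ( ) ) Q S
( ) ( ( ) ) < > S
( ) ( ( ) ) < > Q
( ) ( ( ) ) < > < >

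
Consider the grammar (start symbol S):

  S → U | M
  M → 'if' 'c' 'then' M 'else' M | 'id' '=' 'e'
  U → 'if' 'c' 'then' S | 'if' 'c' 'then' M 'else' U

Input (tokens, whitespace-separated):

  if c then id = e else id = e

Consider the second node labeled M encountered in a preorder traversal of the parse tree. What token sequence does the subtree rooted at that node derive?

id = e

[S [M if c then [M id = e] else [M id = e]]]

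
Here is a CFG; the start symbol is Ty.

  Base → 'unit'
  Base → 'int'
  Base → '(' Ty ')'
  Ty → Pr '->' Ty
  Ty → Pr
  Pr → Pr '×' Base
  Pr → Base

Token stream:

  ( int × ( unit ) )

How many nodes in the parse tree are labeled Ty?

[Ty [Pr [Base ( [Ty [Pr [Pr [Base int]] × [Base ( [Ty [Pr [Base unit]]] )]]] )]]]

3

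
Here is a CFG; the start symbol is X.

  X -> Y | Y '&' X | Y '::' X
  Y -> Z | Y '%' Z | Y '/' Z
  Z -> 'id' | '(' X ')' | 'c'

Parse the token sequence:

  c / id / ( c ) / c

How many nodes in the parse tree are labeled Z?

[X [Y [Y [Y [Y [Z c]] / [Z id]] / [Z ( [X [Y [Z c]]] )]] / [Z c]]]

5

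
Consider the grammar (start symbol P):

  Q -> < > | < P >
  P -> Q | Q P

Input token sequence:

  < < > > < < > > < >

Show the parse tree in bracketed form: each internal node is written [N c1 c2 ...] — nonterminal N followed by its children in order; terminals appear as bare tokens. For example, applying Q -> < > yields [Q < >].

[P [Q < [P [Q < >]] >] [P [Q < [P [Q < >]] >] [P [Q < >]]]]

P
Q P
< P > P
< Q > P
< < > > P
< < > > Q P
< < > > < P > P
< < > > < Q > P
< < > > < < > > P
< < > > < < > > Q
< < > > < < > > < >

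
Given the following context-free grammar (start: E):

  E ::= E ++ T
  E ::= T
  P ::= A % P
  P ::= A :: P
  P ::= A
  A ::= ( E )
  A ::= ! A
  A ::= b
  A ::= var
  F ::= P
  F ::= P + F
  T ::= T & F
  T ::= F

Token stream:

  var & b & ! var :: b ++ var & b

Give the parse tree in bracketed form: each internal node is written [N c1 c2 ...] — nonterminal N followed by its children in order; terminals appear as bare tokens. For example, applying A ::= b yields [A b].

[E [E [T [T [T [F [P [A var]]]] & [F [P [A b]]]] & [F [P [A ! [A var]] :: [P [A b]]]]]] ++ [T [T [F [P [A var]]]] & [F [P [A b]]]]]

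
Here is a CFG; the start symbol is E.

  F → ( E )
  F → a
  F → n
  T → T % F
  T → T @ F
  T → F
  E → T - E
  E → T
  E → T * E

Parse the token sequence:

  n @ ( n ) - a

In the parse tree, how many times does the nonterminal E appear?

3

[E [T [T [F n]] @ [F ( [E [T [F n]]] )]] - [E [T [F a]]]]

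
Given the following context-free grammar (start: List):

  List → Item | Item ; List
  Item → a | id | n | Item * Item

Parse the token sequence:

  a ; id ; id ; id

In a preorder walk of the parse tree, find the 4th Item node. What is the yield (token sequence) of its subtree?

id

[List [Item a] ; [List [Item id] ; [List [Item id] ; [List [Item id]]]]]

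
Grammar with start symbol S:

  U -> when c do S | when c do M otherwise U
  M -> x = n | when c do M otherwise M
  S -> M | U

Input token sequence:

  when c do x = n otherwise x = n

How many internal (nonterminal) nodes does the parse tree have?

4

[S [M when c do [M x = n] otherwise [M x = n]]]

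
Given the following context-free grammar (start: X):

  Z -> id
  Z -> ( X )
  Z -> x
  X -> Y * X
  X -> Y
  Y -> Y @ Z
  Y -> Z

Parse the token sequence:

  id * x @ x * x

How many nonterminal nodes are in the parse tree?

[X [Y [Z id]] * [X [Y [Y [Z x]] @ [Z x]] * [X [Y [Z x]]]]]

11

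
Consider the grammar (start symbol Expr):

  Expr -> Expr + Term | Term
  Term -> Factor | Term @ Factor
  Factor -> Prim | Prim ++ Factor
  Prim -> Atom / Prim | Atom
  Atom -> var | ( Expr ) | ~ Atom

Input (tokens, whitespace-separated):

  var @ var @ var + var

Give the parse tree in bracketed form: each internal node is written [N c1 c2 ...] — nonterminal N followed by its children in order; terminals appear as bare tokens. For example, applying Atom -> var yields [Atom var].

[Expr [Expr [Term [Term [Term [Factor [Prim [Atom var]]]] @ [Factor [Prim [Atom var]]]] @ [Factor [Prim [Atom var]]]]] + [Term [Factor [Prim [Atom var]]]]]

Expr
Expr + Term
Term + Term
Term @ Factor + Term
Term @ Factor @ Factor + Term
Factor @ Factor @ Factor + Term
Prim @ Factor @ Factor + Term
Atom @ Factor @ Factor + Term
var @ Factor @ Factor + Term
var @ Prim @ Factor + Term
var @ Atom @ Factor + Term
var @ var @ Factor + Term
var @ var @ Prim + Term
var @ var @ Atom + Term
var @ var @ var + Term
var @ var @ var + Factor
var @ var @ var + Prim
var @ var @ var + Atom
var @ var @ var + var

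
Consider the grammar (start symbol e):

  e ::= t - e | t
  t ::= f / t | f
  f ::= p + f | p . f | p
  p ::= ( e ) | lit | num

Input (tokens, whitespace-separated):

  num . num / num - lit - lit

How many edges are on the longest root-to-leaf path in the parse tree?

6

[e [t [f [p num] . [f [p num]]] / [t [f [p num]]]] - [e [t [f [p lit]]] - [e [t [f [p lit]]]]]]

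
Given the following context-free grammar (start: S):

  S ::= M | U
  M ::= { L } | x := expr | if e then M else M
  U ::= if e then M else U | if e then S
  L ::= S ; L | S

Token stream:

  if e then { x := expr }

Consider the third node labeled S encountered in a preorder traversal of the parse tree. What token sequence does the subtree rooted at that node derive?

x := expr

[S [U if e then [S [M { [L [S [M x := expr]]] }]]]]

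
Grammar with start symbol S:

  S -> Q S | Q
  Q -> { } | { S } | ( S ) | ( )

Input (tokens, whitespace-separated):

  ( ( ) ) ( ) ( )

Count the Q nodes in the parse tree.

[S [Q ( [S [Q ( )]] )] [S [Q ( )] [S [Q ( )]]]]

4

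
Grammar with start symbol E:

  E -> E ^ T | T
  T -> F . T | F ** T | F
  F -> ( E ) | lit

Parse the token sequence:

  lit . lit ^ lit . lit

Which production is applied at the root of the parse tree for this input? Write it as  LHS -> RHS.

[E [E [T [F lit] . [T [F lit]]]] ^ [T [F lit] . [T [F lit]]]]

E -> E ^ T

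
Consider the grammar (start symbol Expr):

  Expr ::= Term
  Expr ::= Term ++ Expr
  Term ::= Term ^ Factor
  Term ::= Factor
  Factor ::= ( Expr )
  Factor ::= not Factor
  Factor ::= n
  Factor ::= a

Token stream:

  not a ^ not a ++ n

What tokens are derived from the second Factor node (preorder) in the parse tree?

[Expr [Term [Term [Factor not [Factor a]]] ^ [Factor not [Factor a]]] ++ [Expr [Term [Factor n]]]]

a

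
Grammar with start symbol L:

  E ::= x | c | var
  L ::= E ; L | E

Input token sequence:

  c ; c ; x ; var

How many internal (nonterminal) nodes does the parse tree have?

8

[L [E c] ; [L [E c] ; [L [E x] ; [L [E var]]]]]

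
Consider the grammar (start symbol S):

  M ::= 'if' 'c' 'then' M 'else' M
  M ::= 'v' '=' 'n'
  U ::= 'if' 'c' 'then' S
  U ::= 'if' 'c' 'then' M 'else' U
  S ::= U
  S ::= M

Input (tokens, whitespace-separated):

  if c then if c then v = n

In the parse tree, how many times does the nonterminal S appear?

[S [U if c then [S [U if c then [S [M v = n]]]]]]

3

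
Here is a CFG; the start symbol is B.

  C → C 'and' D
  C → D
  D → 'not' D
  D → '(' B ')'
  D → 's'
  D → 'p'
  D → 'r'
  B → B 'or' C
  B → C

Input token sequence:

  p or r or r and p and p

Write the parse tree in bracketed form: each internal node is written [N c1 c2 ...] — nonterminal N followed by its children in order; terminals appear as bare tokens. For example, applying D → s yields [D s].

[B [B [B [C [D p]]] or [C [D r]]] or [C [C [C [D r]] and [D p]] and [D p]]]

B
B or C
B or C or C
C or C or C
D or C or C
p or C or C
p or D or C
p or r or C
p or r or C and D
p or r or C and D and D
p or r or D and D and D
p or r or r and D and D
p or r or r and p and D
p or r or r and p and p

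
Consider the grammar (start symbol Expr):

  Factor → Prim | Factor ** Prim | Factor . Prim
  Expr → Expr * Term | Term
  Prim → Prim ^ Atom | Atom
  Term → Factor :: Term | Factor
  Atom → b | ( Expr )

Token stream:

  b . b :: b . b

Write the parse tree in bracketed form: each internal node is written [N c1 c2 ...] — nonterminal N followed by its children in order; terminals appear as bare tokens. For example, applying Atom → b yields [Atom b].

[Expr [Term [Factor [Factor [Prim [Atom b]]] . [Prim [Atom b]]] :: [Term [Factor [Factor [Prim [Atom b]]] . [Prim [Atom b]]]]]]

Expr
Term
Factor :: Term
Factor . Prim :: Term
Prim . Prim :: Term
Atom . Prim :: Term
b . Prim :: Term
b . Atom :: Term
b . b :: Term
b . b :: Factor
b . b :: Factor . Prim
b . b :: Prim . Prim
b . b :: Atom . Prim
b . b :: b . Prim
b . b :: b . Atom
b . b :: b . b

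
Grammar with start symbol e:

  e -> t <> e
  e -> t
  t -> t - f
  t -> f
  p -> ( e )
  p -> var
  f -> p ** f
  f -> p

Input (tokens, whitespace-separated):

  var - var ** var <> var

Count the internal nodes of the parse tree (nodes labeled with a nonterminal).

13

[e [t [t [f [p var]]] - [f [p var] ** [f [p var]]]] <> [e [t [f [p var]]]]]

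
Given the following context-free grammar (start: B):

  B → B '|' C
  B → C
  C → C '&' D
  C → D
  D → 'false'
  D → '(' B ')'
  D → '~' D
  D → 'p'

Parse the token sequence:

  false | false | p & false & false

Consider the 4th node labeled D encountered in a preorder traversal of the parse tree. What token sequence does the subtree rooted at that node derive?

false

[B [B [B [C [D false]]] | [C [D false]]] | [C [C [C [D p]] & [D false]] & [D false]]]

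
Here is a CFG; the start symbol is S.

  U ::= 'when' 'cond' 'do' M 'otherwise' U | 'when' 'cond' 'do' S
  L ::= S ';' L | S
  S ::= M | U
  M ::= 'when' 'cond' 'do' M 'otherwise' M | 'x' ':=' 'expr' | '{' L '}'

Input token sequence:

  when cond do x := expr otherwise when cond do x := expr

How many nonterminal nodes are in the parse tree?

[S [U when cond do [M x := expr] otherwise [U when cond do [S [M x := expr]]]]]

6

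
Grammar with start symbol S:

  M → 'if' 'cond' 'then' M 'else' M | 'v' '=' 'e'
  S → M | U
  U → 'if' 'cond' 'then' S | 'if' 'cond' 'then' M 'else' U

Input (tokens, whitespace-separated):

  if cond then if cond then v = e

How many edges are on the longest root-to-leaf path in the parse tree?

6

[S [U if cond then [S [U if cond then [S [M v = e]]]]]]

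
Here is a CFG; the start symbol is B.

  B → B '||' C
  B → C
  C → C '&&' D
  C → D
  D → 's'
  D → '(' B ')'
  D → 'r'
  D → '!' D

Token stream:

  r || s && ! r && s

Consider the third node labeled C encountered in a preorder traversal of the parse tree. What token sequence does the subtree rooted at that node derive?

s && ! r

[B [B [C [D r]]] || [C [C [C [D s]] && [D ! [D r]]] && [D s]]]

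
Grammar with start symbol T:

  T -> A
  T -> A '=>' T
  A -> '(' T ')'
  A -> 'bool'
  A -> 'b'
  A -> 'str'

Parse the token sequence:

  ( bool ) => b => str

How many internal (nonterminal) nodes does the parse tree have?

8

[T [A ( [T [A bool]] )] => [T [A b] => [T [A str]]]]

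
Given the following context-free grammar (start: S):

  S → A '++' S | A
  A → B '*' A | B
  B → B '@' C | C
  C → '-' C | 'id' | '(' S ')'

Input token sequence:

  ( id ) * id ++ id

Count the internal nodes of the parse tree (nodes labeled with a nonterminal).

[S [A [B [C ( [S [A [B [C id]]]] )]] * [A [B [C id]]]] ++ [S [A [B [C id]]]]]

15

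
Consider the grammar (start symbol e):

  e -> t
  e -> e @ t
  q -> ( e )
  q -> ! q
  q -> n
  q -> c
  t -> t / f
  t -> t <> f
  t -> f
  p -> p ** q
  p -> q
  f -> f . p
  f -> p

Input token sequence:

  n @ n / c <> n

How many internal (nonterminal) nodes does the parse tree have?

18

[e [e [t [f [p [q n]]]]] @ [t [t [t [f [p [q n]]]] / [f [p [q c]]]] <> [f [p [q n]]]]]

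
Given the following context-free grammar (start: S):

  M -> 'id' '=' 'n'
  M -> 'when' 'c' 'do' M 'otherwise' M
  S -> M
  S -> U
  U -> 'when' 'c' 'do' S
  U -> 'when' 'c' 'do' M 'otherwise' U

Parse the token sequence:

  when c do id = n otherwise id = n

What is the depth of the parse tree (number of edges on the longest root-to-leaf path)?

[S [M when c do [M id = n] otherwise [M id = n]]]

3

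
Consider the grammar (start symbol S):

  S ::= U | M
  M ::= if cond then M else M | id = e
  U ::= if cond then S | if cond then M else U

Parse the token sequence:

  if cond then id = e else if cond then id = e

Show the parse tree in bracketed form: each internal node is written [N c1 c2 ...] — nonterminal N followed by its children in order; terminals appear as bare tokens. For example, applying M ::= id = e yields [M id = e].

[S [U if cond then [M id = e] else [U if cond then [S [M id = e]]]]]

S
U
if cond then M else U
if cond then id = e else U
if cond then id = e else if cond then S
if cond then id = e else if cond then M
if cond then id = e else if cond then id = e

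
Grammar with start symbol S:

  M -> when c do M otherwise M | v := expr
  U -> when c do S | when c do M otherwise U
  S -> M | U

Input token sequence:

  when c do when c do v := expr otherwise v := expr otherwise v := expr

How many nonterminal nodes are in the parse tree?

[S [M when c do [M when c do [M v := expr] otherwise [M v := expr]] otherwise [M v := expr]]]

6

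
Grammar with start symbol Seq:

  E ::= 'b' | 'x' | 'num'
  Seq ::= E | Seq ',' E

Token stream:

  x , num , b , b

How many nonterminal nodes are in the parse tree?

[Seq [Seq [Seq [Seq [E x]] , [E num]] , [E b]] , [E b]]

8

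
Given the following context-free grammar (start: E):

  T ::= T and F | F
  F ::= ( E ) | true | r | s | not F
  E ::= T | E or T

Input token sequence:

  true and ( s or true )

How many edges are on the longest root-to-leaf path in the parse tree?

[E [T [T [F true]] and [F ( [E [E [T [F s]]] or [T [F true]]] )]]]

7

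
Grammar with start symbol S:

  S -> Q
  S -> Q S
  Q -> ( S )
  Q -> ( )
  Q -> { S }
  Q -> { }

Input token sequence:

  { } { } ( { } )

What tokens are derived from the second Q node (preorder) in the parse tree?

{ }

[S [Q { }] [S [Q { }] [S [Q ( [S [Q { }]] )]]]]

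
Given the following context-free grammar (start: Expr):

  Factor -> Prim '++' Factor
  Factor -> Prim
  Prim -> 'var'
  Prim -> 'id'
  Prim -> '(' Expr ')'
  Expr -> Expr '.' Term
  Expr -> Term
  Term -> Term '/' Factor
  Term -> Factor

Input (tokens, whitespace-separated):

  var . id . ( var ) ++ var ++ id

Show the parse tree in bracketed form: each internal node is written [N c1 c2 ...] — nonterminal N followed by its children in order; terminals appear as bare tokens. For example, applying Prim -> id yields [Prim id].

[Expr [Expr [Expr [Term [Factor [Prim var]]]] . [Term [Factor [Prim id]]]] . [Term [Factor [Prim ( [Expr [Term [Factor [Prim var]]]] )] ++ [Factor [Prim var] ++ [Factor [Prim id]]]]]]

Expr
Expr . Term
Expr . Term . Term
Term . Term . Term
Factor . Term . Term
Prim . Term . Term
var . Term . Term
var . Factor . Term
var . Prim . Term
var . id . Term
var . id . Factor
var . id . Prim ++ Factor
var . id . ( Expr ) ++ Factor
var . id . ( Term ) ++ Factor
var . id . ( Factor ) ++ Factor
var . id . ( Prim ) ++ Factor
var . id . ( var ) ++ Factor
var . id . ( var ) ++ Prim ++ Factor
var . id . ( var ) ++ var ++ Factor
var . id . ( var ) ++ var ++ Prim
var . id . ( var ) ++ var ++ id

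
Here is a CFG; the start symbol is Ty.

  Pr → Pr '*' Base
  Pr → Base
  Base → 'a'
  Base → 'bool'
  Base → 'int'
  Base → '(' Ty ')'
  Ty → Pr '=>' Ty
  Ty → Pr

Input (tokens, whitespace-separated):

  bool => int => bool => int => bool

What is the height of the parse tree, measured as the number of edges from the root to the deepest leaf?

[Ty [Pr [Base bool]] => [Ty [Pr [Base int]] => [Ty [Pr [Base bool]] => [Ty [Pr [Base int]] => [Ty [Pr [Base bool]]]]]]]

7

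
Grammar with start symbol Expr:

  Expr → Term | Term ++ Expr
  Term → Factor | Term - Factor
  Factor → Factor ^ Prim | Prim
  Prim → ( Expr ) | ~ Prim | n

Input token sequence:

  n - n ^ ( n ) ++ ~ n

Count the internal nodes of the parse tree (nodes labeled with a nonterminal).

18

[Expr [Term [Term [Factor [Prim n]]] - [Factor [Factor [Prim n]] ^ [Prim ( [Expr [Term [Factor [Prim n]]]] )]]] ++ [Expr [Term [Factor [Prim ~ [Prim n]]]]]]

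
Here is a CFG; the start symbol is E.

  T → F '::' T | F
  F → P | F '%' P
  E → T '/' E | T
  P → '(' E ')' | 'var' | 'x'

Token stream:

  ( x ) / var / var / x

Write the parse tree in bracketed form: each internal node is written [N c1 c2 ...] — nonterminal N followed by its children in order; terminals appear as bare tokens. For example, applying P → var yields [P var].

E
T / E
F / E
P / E
( E ) / E
( T ) / E
( F ) / E
( P ) / E
( x ) / E
( x ) / T / E
( x ) / F / E
( x ) / P / E
( x ) / var / E
( x ) / var / T / E
( x ) / var / F / E
( x ) / var / P / E
( x ) / var / var / E
( x ) / var / var / T
( x ) / var / var / F
( x ) / var / var / P
( x ) / var / var / x

[E [T [F [P ( [E [T [F [P x]]]] )]]] / [E [T [F [P var]]] / [E [T [F [P var]]] / [E [T [F [P x]]]]]]]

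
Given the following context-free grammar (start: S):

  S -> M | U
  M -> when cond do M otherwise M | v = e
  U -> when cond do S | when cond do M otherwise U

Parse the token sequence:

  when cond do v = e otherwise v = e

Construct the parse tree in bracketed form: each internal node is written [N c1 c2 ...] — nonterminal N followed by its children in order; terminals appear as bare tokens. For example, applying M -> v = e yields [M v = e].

S
M
when cond do M otherwise M
when cond do v = e otherwise M
when cond do v = e otherwise v = e

[S [M when cond do [M v = e] otherwise [M v = e]]]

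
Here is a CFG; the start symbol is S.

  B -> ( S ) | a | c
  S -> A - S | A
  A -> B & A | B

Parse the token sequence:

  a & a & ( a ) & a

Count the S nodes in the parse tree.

[S [A [B a] & [A [B a] & [A [B ( [S [A [B a]]] )] & [A [B a]]]]]]

2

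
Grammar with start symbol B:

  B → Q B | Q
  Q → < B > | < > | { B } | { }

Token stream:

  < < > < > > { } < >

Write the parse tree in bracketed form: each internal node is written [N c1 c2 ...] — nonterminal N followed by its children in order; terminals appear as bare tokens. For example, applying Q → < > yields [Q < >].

[B [Q < [B [Q < >] [B [Q < >]]] >] [B [Q { }] [B [Q < >]]]]

B
Q B
< B > B
< Q B > B
< < > B > B
< < > Q > B
< < > < > > B
< < > < > > Q B
< < > < > > { } B
< < > < > > { } Q
< < > < > > { } < >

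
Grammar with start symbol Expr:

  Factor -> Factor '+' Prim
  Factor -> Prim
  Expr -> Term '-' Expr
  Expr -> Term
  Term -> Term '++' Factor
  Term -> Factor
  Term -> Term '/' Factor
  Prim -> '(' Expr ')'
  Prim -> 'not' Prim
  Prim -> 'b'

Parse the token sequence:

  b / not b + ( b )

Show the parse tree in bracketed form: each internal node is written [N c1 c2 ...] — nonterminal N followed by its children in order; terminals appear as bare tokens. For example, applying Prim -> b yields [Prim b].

[Expr [Term [Term [Factor [Prim b]]] / [Factor [Factor [Prim not [Prim b]]] + [Prim ( [Expr [Term [Factor [Prim b]]]] )]]]]

Expr
Term
Term / Factor
Factor / Factor
Prim / Factor
b / Factor
b / Factor + Prim
b / Prim + Prim
b / not Prim + Prim
b / not b + Prim
b / not b + ( Expr )
b / not b + ( Term )
b / not b + ( Factor )
b / not b + ( Prim )
b / not b + ( b )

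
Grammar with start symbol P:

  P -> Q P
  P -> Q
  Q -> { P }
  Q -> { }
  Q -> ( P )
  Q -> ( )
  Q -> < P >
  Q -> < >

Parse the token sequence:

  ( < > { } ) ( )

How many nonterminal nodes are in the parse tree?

[P [Q ( [P [Q < >] [P [Q { }]]] )] [P [Q ( )]]]

8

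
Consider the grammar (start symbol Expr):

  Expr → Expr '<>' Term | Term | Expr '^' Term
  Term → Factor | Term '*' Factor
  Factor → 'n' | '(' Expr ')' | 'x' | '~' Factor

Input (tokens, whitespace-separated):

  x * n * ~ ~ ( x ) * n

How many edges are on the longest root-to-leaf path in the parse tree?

9

[Expr [Term [Term [Term [Term [Factor x]] * [Factor n]] * [Factor ~ [Factor ~ [Factor ( [Expr [Term [Factor x]]] )]]]] * [Factor n]]]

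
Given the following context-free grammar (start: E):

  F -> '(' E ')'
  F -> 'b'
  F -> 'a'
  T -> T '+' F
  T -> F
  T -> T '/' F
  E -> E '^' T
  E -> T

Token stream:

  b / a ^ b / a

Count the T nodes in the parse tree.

[E [E [T [T [F b]] / [F a]]] ^ [T [T [F b]] / [F a]]]

4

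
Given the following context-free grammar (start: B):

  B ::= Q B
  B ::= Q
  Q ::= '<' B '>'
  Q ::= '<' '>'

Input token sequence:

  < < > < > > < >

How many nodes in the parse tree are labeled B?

[B [Q < [B [Q < >] [B [Q < >]]] >] [B [Q < >]]]

4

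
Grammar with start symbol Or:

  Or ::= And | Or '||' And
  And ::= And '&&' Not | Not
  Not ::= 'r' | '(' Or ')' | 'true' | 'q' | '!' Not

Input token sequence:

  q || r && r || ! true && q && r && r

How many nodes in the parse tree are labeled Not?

8

[Or [Or [Or [And [Not q]]] || [And [And [Not r]] && [Not r]]] || [And [And [And [And [Not ! [Not true]]] && [Not q]] && [Not r]] && [Not r]]]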